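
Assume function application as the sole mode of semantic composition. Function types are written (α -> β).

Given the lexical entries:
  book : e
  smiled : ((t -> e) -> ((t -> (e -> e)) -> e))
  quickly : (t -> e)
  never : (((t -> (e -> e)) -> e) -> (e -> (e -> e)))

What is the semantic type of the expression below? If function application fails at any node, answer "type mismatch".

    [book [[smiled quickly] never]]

[smiled quickly]: functor smiled : ((t -> e) -> ((t -> (e -> e)) -> e)), argument quickly : (t -> e); result ((t -> (e -> e)) -> e).
[[smiled quickly] never]: functor never : (((t -> (e -> e)) -> e) -> (e -> (e -> e))), argument [smiled quickly] : ((t -> (e -> e)) -> e); result (e -> (e -> e)).
[book [[smiled quickly] never]]: functor [[smiled quickly] never] : (e -> (e -> e)), argument book : e; result (e -> e).

(e -> e)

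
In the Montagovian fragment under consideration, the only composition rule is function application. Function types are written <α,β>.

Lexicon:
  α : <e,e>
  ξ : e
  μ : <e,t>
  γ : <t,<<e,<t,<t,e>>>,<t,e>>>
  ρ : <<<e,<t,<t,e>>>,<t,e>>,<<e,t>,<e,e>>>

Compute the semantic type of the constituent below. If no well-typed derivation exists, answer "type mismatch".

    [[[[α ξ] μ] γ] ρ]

[α ξ]: α is <e,e>, ξ is e; result e.
[[α ξ] μ]: μ is <e,t>, [α ξ] is e; result t.
[[[α ξ] μ] γ]: γ is <t,<<e,<t,<t,e>>>,<t,e>>>, [[α ξ] μ] is t; result <<e,<t,<t,e>>>,<t,e>>.
[[[[α ξ] μ] γ] ρ]: ρ is <<<e,<t,<t,e>>>,<t,e>>,<<e,t>,<e,e>>>, [[[α ξ] μ] γ] is <<e,<t,<t,e>>>,<t,e>>; result <<e,t>,<e,e>>.

<<e,t>,<e,e>>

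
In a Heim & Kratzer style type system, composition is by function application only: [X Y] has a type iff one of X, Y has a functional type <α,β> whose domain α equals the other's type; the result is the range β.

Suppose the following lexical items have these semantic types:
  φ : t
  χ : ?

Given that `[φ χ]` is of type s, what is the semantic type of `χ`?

[φ χ] must have type s. The sister φ has type t; that is not a function onto s, so χ must be the functor, of type <t,s>.

<t,s>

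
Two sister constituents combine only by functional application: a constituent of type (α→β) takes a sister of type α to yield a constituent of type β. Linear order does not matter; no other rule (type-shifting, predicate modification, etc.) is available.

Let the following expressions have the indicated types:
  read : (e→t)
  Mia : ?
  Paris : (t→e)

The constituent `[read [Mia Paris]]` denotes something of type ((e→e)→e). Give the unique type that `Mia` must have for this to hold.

At [read [Mia Paris]] (required: ((e→e)→e)): read is (e→t), which is not a function with range ((e→e)→e); hence [Mia Paris] is the functor — type ((e→t)→((e→e)→e)).
At [Mia Paris] (required: ((e→t)→((e→e)→e))): Paris is (t→e), which is not a function with range ((e→t)→((e→e)→e)); hence Mia is the functor — type ((t→e)→((e→t)→((e→e)→e))).

((t→e)→((e→t)→((e→e)→e)))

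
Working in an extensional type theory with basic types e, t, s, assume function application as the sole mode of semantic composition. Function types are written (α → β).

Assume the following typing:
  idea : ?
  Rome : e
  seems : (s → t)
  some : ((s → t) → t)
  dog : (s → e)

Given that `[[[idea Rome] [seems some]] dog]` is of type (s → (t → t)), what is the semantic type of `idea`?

For [[[idea Rome] [seems some]] dog] to have type (s → (t → t)) with dog of type (s → e), [[idea Rome] [seems some]] must be the function: [[idea Rome] [seems some]] : ((s → e) → (s → (t → t))).
For [[idea Rome] [seems some]] to have type ((s → e) → (s → (t → t))) with [seems some] of type t, [idea Rome] must be the function: [idea Rome] : (t → ((s → e) → (s → (t → t)))).
For [idea Rome] to have type (t → ((s → e) → (s → (t → t)))) with Rome of type e, idea must be the function: idea : (e → (t → ((s → e) → (s → (t → t))))).

(e → (t → ((s → e) → (s → (t → t)))))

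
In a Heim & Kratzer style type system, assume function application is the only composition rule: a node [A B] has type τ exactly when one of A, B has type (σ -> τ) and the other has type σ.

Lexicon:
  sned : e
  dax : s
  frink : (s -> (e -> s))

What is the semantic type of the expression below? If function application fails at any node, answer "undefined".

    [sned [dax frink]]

s

[dax frink] — frink of type (s -> (e -> s)) combines with dax of type s: type (e -> s).
[sned [dax frink]] — [dax frink] of type (e -> s) combines with sned of type e: type s.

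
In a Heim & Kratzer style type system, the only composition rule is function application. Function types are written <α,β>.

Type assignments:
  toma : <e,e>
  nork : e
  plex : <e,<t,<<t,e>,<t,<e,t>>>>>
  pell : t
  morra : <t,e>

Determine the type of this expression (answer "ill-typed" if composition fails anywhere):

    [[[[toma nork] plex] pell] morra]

[toma nork]: functor toma : <e,e>, argument nork : e; result e.
[[toma nork] plex]: functor plex : <e,<t,<<t,e>,<t,<e,t>>>>>, argument [toma nork] : e; result <t,<<t,e>,<t,<e,t>>>>.
[[[toma nork] plex] pell]: functor [[toma nork] plex] : <t,<<t,e>,<t,<e,t>>>>, argument pell : t; result <<t,e>,<t,<e,t>>>.
[[[[toma nork] plex] pell] morra]: functor [[[toma nork] plex] pell] : <<t,e>,<t,<e,t>>>, argument morra : <t,e>; result <t,<e,t>>.

<t,<e,t>>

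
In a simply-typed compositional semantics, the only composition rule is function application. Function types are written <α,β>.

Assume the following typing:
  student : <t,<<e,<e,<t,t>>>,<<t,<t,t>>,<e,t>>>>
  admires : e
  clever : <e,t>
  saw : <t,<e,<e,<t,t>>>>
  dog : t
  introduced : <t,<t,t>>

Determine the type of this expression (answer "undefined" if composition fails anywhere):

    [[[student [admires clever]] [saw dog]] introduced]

[admires clever]: clever is <e,t>, admires is e; result t.
[student [admires clever]]: student is <t,<<e,<e,<t,t>>>,<<t,<t,t>>,<e,t>>>>, [admires clever] is t; result <<e,<e,<t,t>>>,<<t,<t,t>>,<e,t>>>.
[saw dog]: saw is <t,<e,<e,<t,t>>>>, dog is t; result <e,<e,<t,t>>>.
[[student [admires clever]] [saw dog]]: [student [admires clever]] is <<e,<e,<t,t>>>,<<t,<t,t>>,<e,t>>>, [saw dog] is <e,<e,<t,t>>>; result <<t,<t,t>>,<e,t>>.
[[[student [admires clever]] [saw dog]] introduced]: [[student [admires clever]] [saw dog]] is <<t,<t,t>>,<e,t>>, introduced is <t,<t,t>>; result <e,t>.

<e,t>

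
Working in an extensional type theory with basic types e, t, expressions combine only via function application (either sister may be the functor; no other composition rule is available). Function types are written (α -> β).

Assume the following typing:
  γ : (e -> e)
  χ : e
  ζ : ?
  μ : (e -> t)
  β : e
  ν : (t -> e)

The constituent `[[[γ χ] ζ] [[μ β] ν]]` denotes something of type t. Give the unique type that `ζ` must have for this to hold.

(e -> (e -> t))

[[[γ χ] ζ] [[μ β] ν]] must have type t. The sister [[μ β] ν] has type e; that is not a function onto t, so [[γ χ] ζ] must be the functor, of type (e -> t).
[[γ χ] ζ] must have type (e -> t). The sister [γ χ] has type e; that is not a function onto (e -> t), so ζ must be the functor, of type (e -> (e -> t)).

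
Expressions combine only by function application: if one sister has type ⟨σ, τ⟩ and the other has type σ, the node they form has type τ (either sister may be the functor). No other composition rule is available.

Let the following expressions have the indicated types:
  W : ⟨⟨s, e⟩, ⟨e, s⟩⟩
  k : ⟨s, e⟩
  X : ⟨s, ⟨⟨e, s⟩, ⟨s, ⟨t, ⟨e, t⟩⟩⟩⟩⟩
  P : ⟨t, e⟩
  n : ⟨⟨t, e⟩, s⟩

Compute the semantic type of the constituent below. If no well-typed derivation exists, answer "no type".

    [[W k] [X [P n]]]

At [W k], W : ⟨⟨s, e⟩, ⟨e, s⟩⟩ takes k : ⟨s, e⟩, giving ⟨e, s⟩.
At [P n], n : ⟨⟨t, e⟩, s⟩ takes P : ⟨t, e⟩, giving s.
At [X [P n]], X : ⟨s, ⟨⟨e, s⟩, ⟨s, ⟨t, ⟨e, t⟩⟩⟩⟩⟩ takes [P n] : s, giving ⟨⟨e, s⟩, ⟨s, ⟨t, ⟨e, t⟩⟩⟩⟩.
At [[W k] [X [P n]]], [X [P n]] : ⟨⟨e, s⟩, ⟨s, ⟨t, ⟨e, t⟩⟩⟩⟩ takes [W k] : ⟨e, s⟩, giving ⟨s, ⟨t, ⟨e, t⟩⟩⟩.

⟨s, ⟨t, ⟨e, t⟩⟩⟩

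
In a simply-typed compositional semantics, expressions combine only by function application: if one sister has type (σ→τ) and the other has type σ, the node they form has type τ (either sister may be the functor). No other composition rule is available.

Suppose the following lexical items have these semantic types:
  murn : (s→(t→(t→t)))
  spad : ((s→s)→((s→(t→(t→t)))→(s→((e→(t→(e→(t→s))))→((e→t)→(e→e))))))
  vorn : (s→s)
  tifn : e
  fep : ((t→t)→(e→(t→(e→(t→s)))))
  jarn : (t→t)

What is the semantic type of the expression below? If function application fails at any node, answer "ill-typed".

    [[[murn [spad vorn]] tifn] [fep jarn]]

[spad vorn]: spad is ((s→s)→((s→(t→(t→t)))→(s→((e→(t→(e→(t→s))))→((e→t)→(e→e)))))), vorn is (s→s); result ((s→(t→(t→t)))→(s→((e→(t→(e→(t→s))))→((e→t)→(e→e))))).
[murn [spad vorn]]: [spad vorn] is ((s→(t→(t→t)))→(s→((e→(t→(e→(t→s))))→((e→t)→(e→e))))), murn is (s→(t→(t→t))); result (s→((e→(t→(e→(t→s))))→((e→t)→(e→e)))).
[[murn [spad vorn]] tifn]: (s→((e→(t→(e→(t→s))))→((e→t)→(e→e)))) and e cannot combine by function application — type clash.

ill-typed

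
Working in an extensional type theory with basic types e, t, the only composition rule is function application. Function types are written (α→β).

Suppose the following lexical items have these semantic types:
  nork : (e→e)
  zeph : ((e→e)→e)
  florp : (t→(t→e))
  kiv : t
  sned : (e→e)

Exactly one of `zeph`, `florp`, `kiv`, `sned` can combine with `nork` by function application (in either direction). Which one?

zeph

zeph — combines: zeph : ((e→e)→e) takes nork : (e→e) as argument, giving e.
florp : (t→(t→e)) — no; nork wants e, and florp wants t.
kiv : t — no; nork wants e, and kiv wants nothing (atomic).
sned : (e→e) — no; nork wants e, and sned wants e.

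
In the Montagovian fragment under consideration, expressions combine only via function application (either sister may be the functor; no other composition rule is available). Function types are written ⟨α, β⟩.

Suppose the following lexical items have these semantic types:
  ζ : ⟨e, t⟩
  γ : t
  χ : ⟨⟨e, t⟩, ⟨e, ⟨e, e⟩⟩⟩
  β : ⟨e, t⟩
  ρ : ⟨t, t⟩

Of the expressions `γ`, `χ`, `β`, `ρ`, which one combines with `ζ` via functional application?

χ

γ : t — neither side's domain matches the other.
χ — combines: χ : ⟨⟨e, t⟩, ⟨e, ⟨e, e⟩⟩⟩ takes ζ : ⟨e, t⟩ as argument, giving ⟨e, ⟨e, e⟩⟩.
β : ⟨e, t⟩ — neither side's domain matches the other.
ρ : ⟨t, t⟩ — neither side's domain matches the other.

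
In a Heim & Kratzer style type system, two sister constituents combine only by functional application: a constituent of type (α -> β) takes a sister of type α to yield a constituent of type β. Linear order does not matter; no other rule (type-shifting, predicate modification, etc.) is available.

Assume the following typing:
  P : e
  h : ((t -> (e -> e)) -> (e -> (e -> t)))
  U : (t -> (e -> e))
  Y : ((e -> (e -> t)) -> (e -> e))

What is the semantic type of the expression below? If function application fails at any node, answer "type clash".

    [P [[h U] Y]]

e

[h U]: h is ((t -> (e -> e)) -> (e -> (e -> t))), U is (t -> (e -> e)); result (e -> (e -> t)).
[[h U] Y]: Y is ((e -> (e -> t)) -> (e -> e)), [h U] is (e -> (e -> t)); result (e -> e).
[P [[h U] Y]]: [[h U] Y] is (e -> e), P is e; result e.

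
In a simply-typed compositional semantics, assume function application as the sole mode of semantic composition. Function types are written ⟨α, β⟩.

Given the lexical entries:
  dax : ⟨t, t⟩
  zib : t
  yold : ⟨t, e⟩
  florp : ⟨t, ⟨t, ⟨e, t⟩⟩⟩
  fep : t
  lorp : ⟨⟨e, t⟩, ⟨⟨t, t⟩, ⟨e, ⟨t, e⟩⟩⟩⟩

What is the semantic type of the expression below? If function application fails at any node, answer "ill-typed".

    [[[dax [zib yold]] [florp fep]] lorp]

[zib yold]: functor yold : ⟨t, e⟩, argument zib : t; result e.
[dax [zib yold]]: ⟨t, t⟩ and e cannot combine by function application — type clash.

ill-typed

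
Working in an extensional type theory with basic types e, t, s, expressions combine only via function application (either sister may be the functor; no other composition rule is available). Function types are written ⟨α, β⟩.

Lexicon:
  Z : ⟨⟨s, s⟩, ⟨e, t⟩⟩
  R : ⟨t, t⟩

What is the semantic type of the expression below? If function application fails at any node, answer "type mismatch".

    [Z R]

type mismatch

At [Z R]: neither ⟨⟨s, s⟩, ⟨e, t⟩⟩ nor ⟨t, t⟩ can take the other as argument; the node is ill-typed.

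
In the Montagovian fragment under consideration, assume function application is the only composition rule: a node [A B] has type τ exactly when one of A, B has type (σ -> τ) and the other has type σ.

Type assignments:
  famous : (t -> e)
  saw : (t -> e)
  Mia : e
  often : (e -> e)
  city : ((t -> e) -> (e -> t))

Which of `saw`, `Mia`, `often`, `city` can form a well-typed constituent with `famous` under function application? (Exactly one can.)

city

saw : (t -> e) — neither side's domain matches the other.
Mia : e — neither side's domain matches the other.
often : (e -> e) — neither side's domain matches the other.
city — combines: city : ((t -> e) -> (e -> t)) takes famous : (t -> e) as argument, giving (e -> t).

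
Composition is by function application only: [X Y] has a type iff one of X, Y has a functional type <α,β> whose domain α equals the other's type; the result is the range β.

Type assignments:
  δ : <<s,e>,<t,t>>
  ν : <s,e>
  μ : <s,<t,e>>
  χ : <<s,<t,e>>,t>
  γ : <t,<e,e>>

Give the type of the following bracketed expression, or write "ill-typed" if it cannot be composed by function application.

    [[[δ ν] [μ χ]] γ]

[δ ν] — δ of type <<s,e>,<t,t>> combines with ν of type <s,e>: type <t,t>.
[μ χ] — χ of type <<s,<t,e>>,t> combines with μ of type <s,<t,e>>: type t.
[[δ ν] [μ χ]] — [δ ν] of type <t,t> combines with [μ χ] of type t: type t.
[[[δ ν] [μ χ]] γ] — γ of type <t,<e,e>> combines with [[δ ν] [μ χ]] of type t: type <e,e>.

<e,e>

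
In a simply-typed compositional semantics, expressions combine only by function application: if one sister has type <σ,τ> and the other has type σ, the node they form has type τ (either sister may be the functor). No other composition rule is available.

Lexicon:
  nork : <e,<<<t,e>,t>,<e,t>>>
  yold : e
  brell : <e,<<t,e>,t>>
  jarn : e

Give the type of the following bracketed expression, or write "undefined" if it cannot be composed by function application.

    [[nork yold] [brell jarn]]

[nork yold]: <e,<<<t,e>,t>,<e,t>>> applied to e yields <<<t,e>,t>,<e,t>>.
[brell jarn]: <e,<<t,e>,t>> applied to e yields <<t,e>,t>.
[[nork yold] [brell jarn]]: <<<t,e>,t>,<e,t>> applied to <<t,e>,t> yields <e,t>.

<e,t>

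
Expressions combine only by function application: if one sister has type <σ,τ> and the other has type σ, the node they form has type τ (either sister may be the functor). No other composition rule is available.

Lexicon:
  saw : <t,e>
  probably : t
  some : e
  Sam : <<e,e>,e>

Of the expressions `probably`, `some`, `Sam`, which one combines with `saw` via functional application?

probably

probably — combines: saw : <t,e> takes probably : t as argument, giving e.
some : e — neither side's domain matches the other.
Sam : <<e,e>,e> — neither side's domain matches the other.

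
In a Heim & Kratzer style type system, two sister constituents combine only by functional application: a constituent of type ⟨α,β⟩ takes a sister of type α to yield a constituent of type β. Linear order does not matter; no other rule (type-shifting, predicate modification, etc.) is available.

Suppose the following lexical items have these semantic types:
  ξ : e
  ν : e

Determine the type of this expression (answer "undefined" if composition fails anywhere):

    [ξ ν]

undefined

At [ξ ν]: neither e nor e can take the other as argument; the node is ill-typed.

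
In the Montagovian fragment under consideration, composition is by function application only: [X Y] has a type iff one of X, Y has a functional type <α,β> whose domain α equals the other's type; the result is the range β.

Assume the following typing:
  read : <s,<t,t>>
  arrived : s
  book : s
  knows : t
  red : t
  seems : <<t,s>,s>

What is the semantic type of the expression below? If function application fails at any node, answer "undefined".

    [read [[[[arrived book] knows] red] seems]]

[arrived book]: s and s cannot combine by function application — type clash.

undefined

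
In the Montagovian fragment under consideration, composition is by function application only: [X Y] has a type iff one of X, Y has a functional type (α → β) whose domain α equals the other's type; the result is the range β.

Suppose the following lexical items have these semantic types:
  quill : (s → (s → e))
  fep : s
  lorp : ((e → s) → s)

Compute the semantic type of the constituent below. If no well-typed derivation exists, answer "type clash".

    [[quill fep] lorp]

[quill fep]: (s → (s → e)) applied to s yields (s → e).
[[quill fep] lorp]: (s → e) with ((e → s) → s) — neither is a function whose domain matches the other; composition fails here.

type clash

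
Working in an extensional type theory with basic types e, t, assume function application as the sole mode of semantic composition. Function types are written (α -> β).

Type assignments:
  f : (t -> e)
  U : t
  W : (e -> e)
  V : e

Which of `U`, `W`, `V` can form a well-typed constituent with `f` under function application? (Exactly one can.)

U

U — combines: f : (t -> e) takes U : t as argument, giving e.
W : (e -> e) — f needs t; W needs e; neither fits.
V : e — f needs t; V needs nothing (atomic); neither fits.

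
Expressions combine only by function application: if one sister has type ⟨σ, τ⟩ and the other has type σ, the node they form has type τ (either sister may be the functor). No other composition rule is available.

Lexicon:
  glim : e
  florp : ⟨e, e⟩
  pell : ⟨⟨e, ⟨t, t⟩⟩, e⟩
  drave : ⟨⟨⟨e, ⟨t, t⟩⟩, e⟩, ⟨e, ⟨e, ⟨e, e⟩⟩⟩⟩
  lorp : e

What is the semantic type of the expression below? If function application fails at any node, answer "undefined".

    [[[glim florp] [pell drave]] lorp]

At [glim florp], florp : ⟨e, e⟩ takes glim : e, giving e.
At [pell drave], drave : ⟨⟨⟨e, ⟨t, t⟩⟩, e⟩, ⟨e, ⟨e, ⟨e, e⟩⟩⟩⟩ takes pell : ⟨⟨e, ⟨t, t⟩⟩, e⟩, giving ⟨e, ⟨e, ⟨e, e⟩⟩⟩.
At [[glim florp] [pell drave]], [pell drave] : ⟨e, ⟨e, ⟨e, e⟩⟩⟩ takes [glim florp] : e, giving ⟨e, ⟨e, e⟩⟩.
At [[[glim florp] [pell drave]] lorp], [[glim florp] [pell drave]] : ⟨e, ⟨e, e⟩⟩ takes lorp : e, giving ⟨e, e⟩.

⟨e, e⟩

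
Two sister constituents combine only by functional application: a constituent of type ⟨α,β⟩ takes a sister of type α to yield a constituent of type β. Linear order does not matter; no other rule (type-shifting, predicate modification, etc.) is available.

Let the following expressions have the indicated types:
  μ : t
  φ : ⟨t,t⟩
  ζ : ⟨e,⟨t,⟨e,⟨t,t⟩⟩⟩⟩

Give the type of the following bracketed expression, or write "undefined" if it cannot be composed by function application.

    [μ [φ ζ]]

undefined

At [φ ζ]: neither ⟨t,t⟩ nor ⟨e,⟨t,⟨e,⟨t,t⟩⟩⟩⟩ can take the other as argument; the node is ill-typed.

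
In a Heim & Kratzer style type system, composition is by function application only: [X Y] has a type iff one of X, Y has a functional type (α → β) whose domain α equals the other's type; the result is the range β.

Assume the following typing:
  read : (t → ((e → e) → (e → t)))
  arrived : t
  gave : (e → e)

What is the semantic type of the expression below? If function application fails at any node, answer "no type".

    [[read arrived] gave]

(e → t)

At [read arrived], read : (t → ((e → e) → (e → t))) takes arrived : t, giving ((e → e) → (e → t)).
At [[read arrived] gave], [read arrived] : ((e → e) → (e → t)) takes gave : (e → e), giving (e → t).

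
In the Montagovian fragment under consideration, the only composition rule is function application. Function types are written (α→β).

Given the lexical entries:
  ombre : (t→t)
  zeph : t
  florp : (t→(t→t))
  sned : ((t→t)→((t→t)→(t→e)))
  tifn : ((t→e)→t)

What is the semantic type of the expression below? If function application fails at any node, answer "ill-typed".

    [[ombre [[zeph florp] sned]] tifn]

[zeph florp]: (t→(t→t)) applied to t yields (t→t).
[[zeph florp] sned]: ((t→t)→((t→t)→(t→e))) applied to (t→t) yields ((t→t)→(t→e)).
[ombre [[zeph florp] sned]]: ((t→t)→(t→e)) applied to (t→t) yields (t→e).
[[ombre [[zeph florp] sned]] tifn]: ((t→e)→t) applied to (t→e) yields t.

t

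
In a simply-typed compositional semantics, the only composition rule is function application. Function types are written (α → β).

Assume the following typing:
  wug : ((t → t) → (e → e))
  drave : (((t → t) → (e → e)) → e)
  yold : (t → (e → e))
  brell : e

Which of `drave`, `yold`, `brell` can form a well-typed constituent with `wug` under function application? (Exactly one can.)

drave — combines: drave : (((t → t) → (e → e)) → e) takes wug : ((t → t) → (e → e)) as argument, giving e.
yold : (t → (e → e)) — no; wug wants (t → t), and yold wants t.
brell : e — no; wug wants (t → t), and brell wants nothing (atomic).

drave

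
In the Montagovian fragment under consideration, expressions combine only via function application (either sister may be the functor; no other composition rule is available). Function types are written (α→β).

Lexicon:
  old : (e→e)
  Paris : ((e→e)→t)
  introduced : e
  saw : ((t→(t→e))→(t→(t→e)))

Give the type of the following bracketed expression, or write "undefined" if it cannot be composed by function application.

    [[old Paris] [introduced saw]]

undefined

[old Paris] — Paris of type ((e→e)→t) combines with old of type (e→e): type t.
[introduced saw]: e with ((t→(t→e))→(t→(t→e))) — neither is a function whose domain matches the other; composition fails here.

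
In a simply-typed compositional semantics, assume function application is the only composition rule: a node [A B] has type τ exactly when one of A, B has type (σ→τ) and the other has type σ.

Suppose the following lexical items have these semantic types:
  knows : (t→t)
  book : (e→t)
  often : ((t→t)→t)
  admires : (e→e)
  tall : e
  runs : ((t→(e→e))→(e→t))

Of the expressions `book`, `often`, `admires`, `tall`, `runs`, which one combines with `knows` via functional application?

book : (e→t) — no; knows wants t, and book wants e.
often — combines: often : ((t→t)→t) takes knows : (t→t) as argument, giving t.
admires : (e→e) — no; knows wants t, and admires wants e.
tall : e — no; knows wants t, and tall wants nothing (atomic).
runs : ((t→(e→e))→(e→t)) — no; knows wants t, and runs wants (t→(e→e)).

often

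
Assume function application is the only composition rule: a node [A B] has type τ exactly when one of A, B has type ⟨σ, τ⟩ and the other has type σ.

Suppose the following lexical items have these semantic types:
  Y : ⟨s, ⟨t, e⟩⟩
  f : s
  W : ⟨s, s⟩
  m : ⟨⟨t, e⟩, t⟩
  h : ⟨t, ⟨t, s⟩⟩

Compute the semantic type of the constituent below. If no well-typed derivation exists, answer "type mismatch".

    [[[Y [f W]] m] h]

[f W] — W of type ⟨s, s⟩ combines with f of type s: type s.
[Y [f W]] — Y of type ⟨s, ⟨t, e⟩⟩ combines with [f W] of type s: type ⟨t, e⟩.
[[Y [f W]] m] — m of type ⟨⟨t, e⟩, t⟩ combines with [Y [f W]] of type ⟨t, e⟩: type t.
[[[Y [f W]] m] h] — h of type ⟨t, ⟨t, s⟩⟩ combines with [[Y [f W]] m] of type t: type ⟨t, s⟩.

⟨t, s⟩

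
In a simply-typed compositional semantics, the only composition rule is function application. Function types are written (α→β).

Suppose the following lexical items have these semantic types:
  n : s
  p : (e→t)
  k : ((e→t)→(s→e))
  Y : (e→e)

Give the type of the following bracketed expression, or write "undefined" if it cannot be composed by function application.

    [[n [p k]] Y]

[p k] — k of type ((e→t)→(s→e)) combines with p of type (e→t): type (s→e).
[n [p k]] — [p k] of type (s→e) combines with n of type s: type e.
[[n [p k]] Y] — Y of type (e→e) combines with [n [p k]] of type e: type e.

e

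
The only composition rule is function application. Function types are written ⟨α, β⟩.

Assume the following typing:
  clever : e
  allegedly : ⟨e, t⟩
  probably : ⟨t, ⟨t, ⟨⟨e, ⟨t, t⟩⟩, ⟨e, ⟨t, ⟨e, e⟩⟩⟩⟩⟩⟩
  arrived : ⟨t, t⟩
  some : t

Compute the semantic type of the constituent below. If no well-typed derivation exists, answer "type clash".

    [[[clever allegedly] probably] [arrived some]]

⟨⟨e, ⟨t, t⟩⟩, ⟨e, ⟨t, ⟨e, e⟩⟩⟩⟩

[clever allegedly]: ⟨e, t⟩ applied to e yields t.
[[clever allegedly] probably]: ⟨t, ⟨t, ⟨⟨e, ⟨t, t⟩⟩, ⟨e, ⟨t, ⟨e, e⟩⟩⟩⟩⟩⟩ applied to t yields ⟨t, ⟨⟨e, ⟨t, t⟩⟩, ⟨e, ⟨t, ⟨e, e⟩⟩⟩⟩⟩.
[arrived some]: ⟨t, t⟩ applied to t yields t.
[[[clever allegedly] probably] [arrived some]]: ⟨t, ⟨⟨e, ⟨t, t⟩⟩, ⟨e, ⟨t, ⟨e, e⟩⟩⟩⟩⟩ applied to t yields ⟨⟨e, ⟨t, t⟩⟩, ⟨e, ⟨t, ⟨e, e⟩⟩⟩⟩.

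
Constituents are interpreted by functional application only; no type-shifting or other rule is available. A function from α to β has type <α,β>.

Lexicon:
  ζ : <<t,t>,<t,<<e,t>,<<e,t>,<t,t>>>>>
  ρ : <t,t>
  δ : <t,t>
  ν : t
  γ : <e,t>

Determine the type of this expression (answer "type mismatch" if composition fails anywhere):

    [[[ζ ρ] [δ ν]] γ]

<<e,t>,<t,t>>

At [ζ ρ], ζ : <<t,t>,<t,<<e,t>,<<e,t>,<t,t>>>>> takes ρ : <t,t>, giving <t,<<e,t>,<<e,t>,<t,t>>>>.
At [δ ν], δ : <t,t> takes ν : t, giving t.
At [[ζ ρ] [δ ν]], [ζ ρ] : <t,<<e,t>,<<e,t>,<t,t>>>> takes [δ ν] : t, giving <<e,t>,<<e,t>,<t,t>>>.
At [[[ζ ρ] [δ ν]] γ], [[ζ ρ] [δ ν]] : <<e,t>,<<e,t>,<t,t>>> takes γ : <e,t>, giving <<e,t>,<t,t>>.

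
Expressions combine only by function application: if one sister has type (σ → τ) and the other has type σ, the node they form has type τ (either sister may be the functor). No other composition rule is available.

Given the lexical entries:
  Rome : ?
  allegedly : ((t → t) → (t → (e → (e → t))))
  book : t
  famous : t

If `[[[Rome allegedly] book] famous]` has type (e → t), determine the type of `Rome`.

[[[Rome allegedly] book] famous] must have type (e → t). The sister famous has type t; that is not a function onto (e → t), so [[Rome allegedly] book] must be the functor, of type (t → (e → t)).
[[Rome allegedly] book] must have type (t → (e → t)). The sister book has type t; that is not a function onto (t → (e → t)), so [Rome allegedly] must be the functor, of type (t → (t → (e → t))).
[Rome allegedly] must have type (t → (t → (e → t))). The sister allegedly has type ((t → t) → (t → (e → (e → t)))); that is not a function onto (t → (t → (e → t))), so Rome must be the functor, of type (((t → t) → (t → (e → (e → t)))) → (t → (t → (e → t)))).

(((t → t) → (t → (e → (e → t)))) → (t → (t → (e → t))))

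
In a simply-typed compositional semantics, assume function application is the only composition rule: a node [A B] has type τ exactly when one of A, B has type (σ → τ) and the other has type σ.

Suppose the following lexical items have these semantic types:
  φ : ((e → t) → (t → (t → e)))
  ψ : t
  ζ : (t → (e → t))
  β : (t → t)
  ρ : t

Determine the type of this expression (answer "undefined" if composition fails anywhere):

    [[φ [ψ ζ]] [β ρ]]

[ψ ζ]: functor ζ : (t → (e → t)), argument ψ : t; result (e → t).
[φ [ψ ζ]]: functor φ : ((e → t) → (t → (t → e))), argument [ψ ζ] : (e → t); result (t → (t → e)).
[β ρ]: functor β : (t → t), argument ρ : t; result t.
[[φ [ψ ζ]] [β ρ]]: functor [φ [ψ ζ]] : (t → (t → e)), argument [β ρ] : t; result (t → e).

(t → e)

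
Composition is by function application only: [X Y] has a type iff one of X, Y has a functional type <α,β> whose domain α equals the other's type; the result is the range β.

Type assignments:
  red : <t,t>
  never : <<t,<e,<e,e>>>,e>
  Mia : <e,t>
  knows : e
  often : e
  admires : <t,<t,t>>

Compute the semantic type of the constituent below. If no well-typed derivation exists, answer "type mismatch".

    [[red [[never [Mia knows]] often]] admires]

[Mia knows]: functor Mia : <e,t>, argument knows : e; result t.
At [never [Mia knows]]: neither <<t,<e,<e,e>>>,e> nor t can take the other as argument; the node is ill-typed.

type mismatch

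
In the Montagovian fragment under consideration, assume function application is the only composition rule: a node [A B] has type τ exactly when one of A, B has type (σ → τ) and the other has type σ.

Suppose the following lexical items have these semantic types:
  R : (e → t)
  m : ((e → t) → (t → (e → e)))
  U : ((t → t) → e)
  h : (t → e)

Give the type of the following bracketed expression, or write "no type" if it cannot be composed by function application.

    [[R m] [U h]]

no type

At [R m], m : ((e → t) → (t → (e → e))) takes R : (e → t), giving (t → (e → e)).
At [U h]: neither ((t → t) → e) nor (t → e) can take the other as argument; the node is ill-typed.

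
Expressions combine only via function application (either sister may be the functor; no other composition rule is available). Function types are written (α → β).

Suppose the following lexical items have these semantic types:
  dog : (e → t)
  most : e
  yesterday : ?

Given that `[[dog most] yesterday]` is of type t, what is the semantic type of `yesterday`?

For [[dog most] yesterday] to have type t with [dog most] of type t, yesterday must be the function: yesterday : (t → t).

(t → t)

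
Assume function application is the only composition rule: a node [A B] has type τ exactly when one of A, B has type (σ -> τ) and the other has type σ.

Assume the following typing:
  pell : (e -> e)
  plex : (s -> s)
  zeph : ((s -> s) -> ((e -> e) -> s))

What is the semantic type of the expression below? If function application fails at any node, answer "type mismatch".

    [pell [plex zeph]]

s

[plex zeph]: functor zeph : ((s -> s) -> ((e -> e) -> s)), argument plex : (s -> s); result ((e -> e) -> s).
[pell [plex zeph]]: functor [plex zeph] : ((e -> e) -> s), argument pell : (e -> e); result s.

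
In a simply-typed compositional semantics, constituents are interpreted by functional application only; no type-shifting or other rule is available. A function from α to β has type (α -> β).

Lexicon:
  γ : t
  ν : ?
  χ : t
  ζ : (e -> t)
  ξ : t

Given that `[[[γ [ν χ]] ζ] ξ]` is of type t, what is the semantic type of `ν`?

[[[γ [ν χ]] ζ] ξ] must have type t. The sister ξ has type t; that is not a function onto t, so [[γ [ν χ]] ζ] must be the functor, of type (t -> t).
[[γ [ν χ]] ζ] must have type (t -> t). The sister ζ has type (e -> t); that is not a function onto (t -> t), so [γ [ν χ]] must be the functor, of type ((e -> t) -> (t -> t)).
[γ [ν χ]] must have type ((e -> t) -> (t -> t)). The sister γ has type t; that is not a function onto ((e -> t) -> (t -> t)), so [ν χ] must be the functor, of type (t -> ((e -> t) -> (t -> t))).
[ν χ] must have type (t -> ((e -> t) -> (t -> t))). The sister χ has type t; that is not a function onto (t -> ((e -> t) -> (t -> t))), so ν must be the functor, of type (t -> (t -> ((e -> t) -> (t -> t)))).

(t -> (t -> ((e -> t) -> (t -> t))))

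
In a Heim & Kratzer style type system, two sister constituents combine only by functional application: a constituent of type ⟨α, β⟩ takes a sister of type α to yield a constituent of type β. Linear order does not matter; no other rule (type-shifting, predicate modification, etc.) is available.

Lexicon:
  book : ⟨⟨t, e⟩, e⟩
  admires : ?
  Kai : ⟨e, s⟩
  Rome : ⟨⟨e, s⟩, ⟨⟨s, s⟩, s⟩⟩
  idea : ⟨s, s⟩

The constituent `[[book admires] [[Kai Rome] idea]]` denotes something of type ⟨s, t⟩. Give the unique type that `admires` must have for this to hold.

For [[book admires] [[Kai Rome] idea]] to have type ⟨s, t⟩ with [[Kai Rome] idea] of type s, [book admires] must be the function: [book admires] : ⟨s, ⟨s, t⟩⟩.
For [book admires] to have type ⟨s, ⟨s, t⟩⟩ with book of type ⟨⟨t, e⟩, e⟩, admires must be the function: admires : ⟨⟨⟨t, e⟩, e⟩, ⟨s, ⟨s, t⟩⟩⟩.

⟨⟨⟨t, e⟩, e⟩, ⟨s, ⟨s, t⟩⟩⟩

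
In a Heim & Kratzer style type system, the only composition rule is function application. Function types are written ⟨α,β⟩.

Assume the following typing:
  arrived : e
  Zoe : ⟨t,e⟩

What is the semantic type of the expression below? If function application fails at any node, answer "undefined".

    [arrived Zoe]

[arrived Zoe]: e with ⟨t,e⟩ — neither is a function whose domain matches the other; composition fails here.

undefined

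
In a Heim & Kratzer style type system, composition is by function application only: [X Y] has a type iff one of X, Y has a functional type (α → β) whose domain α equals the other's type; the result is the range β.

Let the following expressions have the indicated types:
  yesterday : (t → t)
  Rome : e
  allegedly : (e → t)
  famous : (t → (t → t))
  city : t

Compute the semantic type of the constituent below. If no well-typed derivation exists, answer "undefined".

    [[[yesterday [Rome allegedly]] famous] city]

[Rome allegedly]: (e → t) applied to e yields t.
[yesterday [Rome allegedly]]: (t → t) applied to t yields t.
[[yesterday [Rome allegedly]] famous]: (t → (t → t)) applied to t yields (t → t).
[[[yesterday [Rome allegedly]] famous] city]: (t → t) applied to t yields t.

t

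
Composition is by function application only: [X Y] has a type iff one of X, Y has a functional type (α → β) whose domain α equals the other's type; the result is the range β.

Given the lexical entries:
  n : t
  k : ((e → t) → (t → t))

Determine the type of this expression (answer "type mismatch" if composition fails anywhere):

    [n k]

At [n k]: neither t nor ((e → t) → (t → t)) can take the other as argument; the node is ill-typed.

type mismatch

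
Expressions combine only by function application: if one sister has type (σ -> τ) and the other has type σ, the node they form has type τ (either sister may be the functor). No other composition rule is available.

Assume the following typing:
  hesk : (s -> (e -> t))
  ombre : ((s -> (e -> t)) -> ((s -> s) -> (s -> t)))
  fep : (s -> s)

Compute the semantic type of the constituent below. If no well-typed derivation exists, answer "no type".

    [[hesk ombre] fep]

[hesk ombre] — ombre of type ((s -> (e -> t)) -> ((s -> s) -> (s -> t))) combines with hesk of type (s -> (e -> t)): type ((s -> s) -> (s -> t)).
[[hesk ombre] fep] — [hesk ombre] of type ((s -> s) -> (s -> t)) combines with fep of type (s -> s): type (s -> t).

(s -> t)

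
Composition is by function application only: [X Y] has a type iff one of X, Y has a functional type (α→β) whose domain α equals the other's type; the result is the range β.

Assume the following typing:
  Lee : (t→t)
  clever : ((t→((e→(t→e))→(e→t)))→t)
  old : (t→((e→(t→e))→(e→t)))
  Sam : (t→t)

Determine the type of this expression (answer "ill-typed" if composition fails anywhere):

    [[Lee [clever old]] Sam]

[clever old] — clever of type ((t→((e→(t→e))→(e→t)))→t) combines with old of type (t→((e→(t→e))→(e→t))): type t.
[Lee [clever old]] — Lee of type (t→t) combines with [clever old] of type t: type t.
[[Lee [clever old]] Sam] — Sam of type (t→t) combines with [Lee [clever old]] of type t: type t.

t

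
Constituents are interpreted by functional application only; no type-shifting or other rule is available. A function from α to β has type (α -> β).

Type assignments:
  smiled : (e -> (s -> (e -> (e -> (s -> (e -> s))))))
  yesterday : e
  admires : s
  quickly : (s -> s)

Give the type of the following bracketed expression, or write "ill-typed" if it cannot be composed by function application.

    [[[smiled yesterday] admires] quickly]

[smiled yesterday]: (e -> (s -> (e -> (e -> (s -> (e -> s)))))) applied to e yields (s -> (e -> (e -> (s -> (e -> s))))).
[[smiled yesterday] admires]: (s -> (e -> (e -> (s -> (e -> s))))) applied to s yields (e -> (e -> (s -> (e -> s)))).
[[[smiled yesterday] admires] quickly]: (e -> (e -> (s -> (e -> s)))) with (s -> s) — neither is a function whose domain matches the other; composition fails here.

ill-typed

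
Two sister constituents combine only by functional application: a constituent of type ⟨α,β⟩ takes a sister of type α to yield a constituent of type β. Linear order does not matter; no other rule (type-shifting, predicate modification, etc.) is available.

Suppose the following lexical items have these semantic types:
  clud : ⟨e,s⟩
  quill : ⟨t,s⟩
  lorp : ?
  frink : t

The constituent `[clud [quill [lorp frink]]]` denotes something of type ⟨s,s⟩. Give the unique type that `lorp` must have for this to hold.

⟨t,⟨⟨t,s⟩,⟨⟨e,s⟩,⟨s,s⟩⟩⟩⟩

For [clud [quill [lorp frink]]] to have type ⟨s,s⟩ with clud of type ⟨e,s⟩, [quill [lorp frink]] must be the function: [quill [lorp frink]] : ⟨⟨e,s⟩,⟨s,s⟩⟩.
For [quill [lorp frink]] to have type ⟨⟨e,s⟩,⟨s,s⟩⟩ with quill of type ⟨t,s⟩, [lorp frink] must be the function: [lorp frink] : ⟨⟨t,s⟩,⟨⟨e,s⟩,⟨s,s⟩⟩⟩.
For [lorp frink] to have type ⟨⟨t,s⟩,⟨⟨e,s⟩,⟨s,s⟩⟩⟩ with frink of type t, lorp must be the function: lorp : ⟨t,⟨⟨t,s⟩,⟨⟨e,s⟩,⟨s,s⟩⟩⟩⟩.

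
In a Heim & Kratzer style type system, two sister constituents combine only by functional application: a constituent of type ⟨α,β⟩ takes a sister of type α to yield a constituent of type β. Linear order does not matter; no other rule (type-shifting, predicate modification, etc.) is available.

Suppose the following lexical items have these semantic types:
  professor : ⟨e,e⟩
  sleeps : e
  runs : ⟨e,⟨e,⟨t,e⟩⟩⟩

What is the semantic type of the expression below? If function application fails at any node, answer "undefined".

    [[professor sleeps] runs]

[professor sleeps]: functor professor : ⟨e,e⟩, argument sleeps : e; result e.
[[professor sleeps] runs]: functor runs : ⟨e,⟨e,⟨t,e⟩⟩⟩, argument [professor sleeps] : e; result ⟨e,⟨t,e⟩⟩.

⟨e,⟨t,e⟩⟩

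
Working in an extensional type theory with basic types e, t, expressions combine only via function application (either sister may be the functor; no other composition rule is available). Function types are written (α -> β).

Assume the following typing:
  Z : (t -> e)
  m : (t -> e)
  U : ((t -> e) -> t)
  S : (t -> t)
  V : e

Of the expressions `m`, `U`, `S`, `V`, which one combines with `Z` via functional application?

m : (t -> e) — no; Z wants t, and m wants t.
U — combines: U : ((t -> e) -> t) takes Z : (t -> e) as argument, giving t.
S : (t -> t) — no; Z wants t, and S wants t.
V : e — no; Z wants t, and V wants nothing (atomic).

U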